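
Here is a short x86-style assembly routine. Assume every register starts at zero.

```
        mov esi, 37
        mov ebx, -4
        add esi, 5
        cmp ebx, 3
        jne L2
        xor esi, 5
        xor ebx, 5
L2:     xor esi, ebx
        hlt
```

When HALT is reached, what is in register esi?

-42

mov esi, 37 → esi=37
mov ebx, -4 → ebx=-4
add esi, 5 → esi=37+5=42
cmp ebx, 3  (cmp -4,3)
jne L2: taken
xor esi, ebx → esi=42^(-4)=-42
halt.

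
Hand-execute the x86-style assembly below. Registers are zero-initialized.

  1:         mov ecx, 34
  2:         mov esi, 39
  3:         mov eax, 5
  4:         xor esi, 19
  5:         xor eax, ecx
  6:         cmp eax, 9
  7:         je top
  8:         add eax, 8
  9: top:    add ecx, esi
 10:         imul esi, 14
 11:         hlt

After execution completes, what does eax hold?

after mov ecx, 34: ecx=34
after mov esi, 39: esi=39
after mov eax, 5: eax=5
after xor esi, 19: esi=39^19=52
after xor eax, ecx: eax=5^34=39
cmp eax, 9  (cmp 39,9)
je top: not taken
after add eax, 8: eax=39+8=47
after add ecx, esi: ecx=34+52=86
after imul esi, 14: esi=52*14=728
halt.

47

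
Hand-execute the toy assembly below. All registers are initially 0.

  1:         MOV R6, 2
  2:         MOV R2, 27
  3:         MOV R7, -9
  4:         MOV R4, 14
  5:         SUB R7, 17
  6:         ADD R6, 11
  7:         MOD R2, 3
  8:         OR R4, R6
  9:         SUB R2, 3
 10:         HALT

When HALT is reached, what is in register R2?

-3

after MOV R6, 2: R6=2
after MOV R2, 27: R2=27
after MOV R7, -9: R7=-9
after MOV R4, 14: R4=14
after SUB R7, 17: R7=(-9)-17=-26
after ADD R6, 11: R6=2+11=13
after MOD R2, 3: R2=27%3=0
after OR R4, R6: R4=14|13=15
after SUB R2, 3: R2=0-3=-3
halt.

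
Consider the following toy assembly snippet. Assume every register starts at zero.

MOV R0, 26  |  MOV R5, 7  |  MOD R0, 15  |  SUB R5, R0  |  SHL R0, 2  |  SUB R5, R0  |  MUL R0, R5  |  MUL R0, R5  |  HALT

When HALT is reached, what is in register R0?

after MOV R0, 26: R0=26
after MOV R5, 7: R5=7
after MOD R0, 15: R0=26%15=11
after SUB R5, R0: R5=7-11=-4
after SHL R0, 2: R0=11<<2=44
after SUB R5, R0: R5=(-4)-44=-48
after MUL R0, R5: R0=44*(-48)=-2112
after MUL R0, R5: R0=(-2112)*(-48)=101376
halt.

101376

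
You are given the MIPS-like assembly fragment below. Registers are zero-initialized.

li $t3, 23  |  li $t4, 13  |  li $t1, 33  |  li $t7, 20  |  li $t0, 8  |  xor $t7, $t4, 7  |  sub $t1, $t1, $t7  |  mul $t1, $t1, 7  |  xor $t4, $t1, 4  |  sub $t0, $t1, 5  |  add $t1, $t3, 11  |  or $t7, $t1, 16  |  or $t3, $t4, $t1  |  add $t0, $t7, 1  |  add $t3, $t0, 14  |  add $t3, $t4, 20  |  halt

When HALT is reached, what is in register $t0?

after li $t3, 23: $t3=23
after li $t4, 13: $t4=13
after li $t1, 33: $t1=33
after li $t7, 20: $t7=20
after li $t0, 8: $t0=8
after xor $t7, $t4, 7: $t7=13^7=10
after sub $t1, $t1, $t7: $t1=33-10=23
after mul $t1, $t1, 7: $t1=23*7=161
after xor $t4, $t1, 4: $t4=161^4=165
after sub $t0, $t1, 5: $t0=161-5=156
after add $t1, $t3, 11: $t1=23+11=34
after or $t7, $t1, 16: $t7=34|16=50
after or $t3, $t4, $t1: $t3=165|34=167
after add $t0, $t7, 1: $t0=50+1=51
after add $t3, $t0, 14: $t3=51+14=65
after add $t3, $t4, 20: $t3=165+20=185
halt.

51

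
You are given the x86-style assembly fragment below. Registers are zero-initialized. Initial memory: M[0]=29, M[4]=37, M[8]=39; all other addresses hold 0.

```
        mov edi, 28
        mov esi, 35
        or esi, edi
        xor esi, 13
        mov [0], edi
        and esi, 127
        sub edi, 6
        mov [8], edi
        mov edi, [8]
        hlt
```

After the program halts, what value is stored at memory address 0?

28

mov edi, 28 → edi=28
mov esi, 35 → esi=35
or esi, edi → esi=35|28=63
xor esi, 13 → esi=63^13=50
mov [0], edi → M[0]=28
and esi, 127 → esi=50&127=50
sub edi, 6 → edi=28-6=22
mov [8], edi → M[8]=22
mov edi, [8] → edi=M[8]=22
halt.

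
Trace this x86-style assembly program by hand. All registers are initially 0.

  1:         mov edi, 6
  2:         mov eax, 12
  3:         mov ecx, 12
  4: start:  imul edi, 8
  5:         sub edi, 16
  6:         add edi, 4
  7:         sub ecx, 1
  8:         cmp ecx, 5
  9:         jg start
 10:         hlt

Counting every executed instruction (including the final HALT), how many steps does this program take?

46

edi=6
eax=12
ecx=12
edi=6*8=48
edi=48-16=32
edi=32+4=36
ecx=12-1=11
cmp ecx, 5  (cmp 11,5)
jg start: taken
edi=36*8=288
edi=288-16=272
edi=272+4=276
ecx=11-1=10
cmp ecx, 5  (cmp 10,5)
jg start: taken
edi=276*8=2208
edi=2208-16=2192
edi=2192+4=2196
ecx=10-1=9
cmp ecx, 5  (cmp 9,5)
jg start: taken
edi=2196*8=17568
edi=17568-16=17552
edi=17552+4=17556
ecx=9-1=8
cmp ecx, 5  (cmp 8,5)
jg start: taken
edi=17556*8=140448
edi=140448-16=140432
edi=140432+4=140436
ecx=8-1=7
cmp ecx, 5  (cmp 7,5)
jg start: taken
edi=140436*8=1123488
edi=1123488-16=1123472
edi=1123472+4=1123476
ecx=7-1=6
cmp ecx, 5  (cmp 6,5)
jg start: taken
edi=1123476*8=8987808
edi=8987808-16=8987792
edi=8987792+4=8987796
ecx=6-1=5
cmp ecx, 5  (cmp 5,5)
jg start: not taken
halt.
Total executed instructions: 46.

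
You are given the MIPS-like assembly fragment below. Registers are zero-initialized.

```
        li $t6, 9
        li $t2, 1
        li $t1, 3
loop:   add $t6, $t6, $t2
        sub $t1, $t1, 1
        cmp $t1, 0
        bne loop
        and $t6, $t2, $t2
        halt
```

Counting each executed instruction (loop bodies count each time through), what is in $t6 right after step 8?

$t6=9
$t2=1
$t1=3
$t6=9+1=10
$t1=3-1=2
cmp $t1, 0  (cmp 2,0)
bne loop: taken
$t6=10+1=11
After step 8: $t6 = 11.

11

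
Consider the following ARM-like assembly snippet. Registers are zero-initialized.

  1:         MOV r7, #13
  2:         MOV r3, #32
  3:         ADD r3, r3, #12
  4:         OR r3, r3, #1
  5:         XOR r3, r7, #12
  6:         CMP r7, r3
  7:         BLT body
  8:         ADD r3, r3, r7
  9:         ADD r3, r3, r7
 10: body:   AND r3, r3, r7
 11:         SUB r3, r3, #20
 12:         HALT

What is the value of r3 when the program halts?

-11

after MOV r7, #13: r7=13
after MOV r3, #32: r3=32
after ADD r3, r3, #12: r3=32+12=44
after OR r3, r3, #1: r3=44|1=45
after XOR r3, r7, #12: r3=13^12=1
CMP r7, r3  (cmp 13,1)
BLT body: not taken
after ADD r3, r3, r7: r3=1+13=14
after ADD r3, r3, r7: r3=14+13=27
after AND r3, r3, r7: r3=27&13=9
after SUB r3, r3, #20: r3=9-20=-11
halt.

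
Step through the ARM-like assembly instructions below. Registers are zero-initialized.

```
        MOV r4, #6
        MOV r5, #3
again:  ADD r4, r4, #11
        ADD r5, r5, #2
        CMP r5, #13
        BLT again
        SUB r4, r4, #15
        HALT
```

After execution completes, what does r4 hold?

MOV r4, #6 → r4=6
MOV r5, #3 → r5=3
ADD r4, r4, #11 → r4=6+11=17
ADD r5, r5, #2 → r5=3+2=5
CMP r5, #13  (cmp 5,13)
BLT again: taken
ADD r4, r4, #11 → r4=17+11=28
ADD r5, r5, #2 → r5=5+2=7
CMP r5, #13  (cmp 7,13)
BLT again: taken
ADD r4, r4, #11 → r4=28+11=39
ADD r5, r5, #2 → r5=7+2=9
CMP r5, #13  (cmp 9,13)
BLT again: taken
ADD r4, r4, #11 → r4=39+11=50
ADD r5, r5, #2 → r5=9+2=11
CMP r5, #13  (cmp 11,13)
BLT again: taken
ADD r4, r4, #11 → r4=50+11=61
ADD r5, r5, #2 → r5=11+2=13
CMP r5, #13  (cmp 13,13)
BLT again: not taken
SUB r4, r4, #15 → r4=61-15=46
halt.

46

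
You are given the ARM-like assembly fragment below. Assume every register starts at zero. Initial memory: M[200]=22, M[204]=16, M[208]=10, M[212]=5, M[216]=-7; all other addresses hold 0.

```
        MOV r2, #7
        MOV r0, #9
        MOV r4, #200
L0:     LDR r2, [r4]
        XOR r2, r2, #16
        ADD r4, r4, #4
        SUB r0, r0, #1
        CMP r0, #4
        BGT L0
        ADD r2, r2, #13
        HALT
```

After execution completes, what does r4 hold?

MOV r2, #7 → r2=7
MOV r0, #9 → r0=9
MOV r4, #200 → r4=200
LDR r2, [r4] → r2=M[200]=22
XOR r2, r2, #16 → r2=22^16=6
ADD r4, r4, #4 → r4=200+4=204
SUB r0, r0, #1 → r0=9-1=8
CMP r0, #4  (cmp 8,4)
BGT L0: taken
LDR r2, [r4] → r2=M[204]=16
XOR r2, r2, #16 → r2=16^16=0
ADD r4, r4, #4 → r4=204+4=208
SUB r0, r0, #1 → r0=8-1=7
CMP r0, #4  (cmp 7,4)
BGT L0: taken
LDR r2, [r4] → r2=M[208]=10
XOR r2, r2, #16 → r2=10^16=26
ADD r4, r4, #4 → r4=208+4=212
SUB r0, r0, #1 → r0=7-1=6
CMP r0, #4  (cmp 6,4)
BGT L0: taken
LDR r2, [r4] → r2=M[212]=5
XOR r2, r2, #16 → r2=5^16=21
ADD r4, r4, #4 → r4=212+4=216
SUB r0, r0, #1 → r0=6-1=5
CMP r0, #4  (cmp 5,4)
BGT L0: taken
LDR r2, [r4] → r2=M[216]=-7
XOR r2, r2, #16 → r2=(-7)^16=-23
ADD r4, r4, #4 → r4=216+4=220
SUB r0, r0, #1 → r0=5-1=4
CMP r0, #4  (cmp 4,4)
BGT L0: not taken
ADD r2, r2, #13 → r2=(-23)+13=-10
halt.

220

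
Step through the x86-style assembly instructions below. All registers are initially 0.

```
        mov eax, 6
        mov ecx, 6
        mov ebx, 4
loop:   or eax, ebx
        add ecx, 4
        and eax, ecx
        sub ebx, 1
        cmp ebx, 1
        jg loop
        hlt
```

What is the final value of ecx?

18

eax=6
ecx=6
ebx=4
eax=6|4=6
ecx=6+4=10
eax=6&10=2
ebx=4-1=3
cmp ebx, 1  (cmp 3,1)
jg loop: taken
eax=2|3=3
ecx=10+4=14
eax=3&14=2
ebx=3-1=2
cmp ebx, 1  (cmp 2,1)
jg loop: taken
eax=2|2=2
ecx=14+4=18
eax=2&18=2
ebx=2-1=1
cmp ebx, 1  (cmp 1,1)
jg loop: not taken
halt.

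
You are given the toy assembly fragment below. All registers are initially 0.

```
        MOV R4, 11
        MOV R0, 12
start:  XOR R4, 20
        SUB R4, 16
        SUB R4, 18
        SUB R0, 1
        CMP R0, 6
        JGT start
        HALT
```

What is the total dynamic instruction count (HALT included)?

39

after MOV R4, 11: R4=11
after MOV R0, 12: R0=12
after XOR R4, 20: R4=11^20=31
after SUB R4, 16: R4=31-16=15
after SUB R4, 18: R4=15-18=-3
after SUB R0, 1: R0=12-1=11
CMP R0, 6  (cmp 11,6)
JGT start: taken
after XOR R4, 20: R4=(-3)^20=-23
after SUB R4, 16: R4=(-23)-16=-39
after SUB R4, 18: R4=(-39)-18=-57
after SUB R0, 1: R0=11-1=10
CMP R0, 6  (cmp 10,6)
JGT start: taken
after XOR R4, 20: R4=(-57)^20=-45
after SUB R4, 16: R4=(-45)-16=-61
after SUB R4, 18: R4=(-61)-18=-79
after SUB R0, 1: R0=10-1=9
CMP R0, 6  (cmp 9,6)
JGT start: taken
after XOR R4, 20: R4=(-79)^20=-91
after SUB R4, 16: R4=(-91)-16=-107
after SUB R4, 18: R4=(-107)-18=-125
after SUB R0, 1: R0=9-1=8
CMP R0, 6  (cmp 8,6)
JGT start: taken
after XOR R4, 20: R4=(-125)^20=-105
after SUB R4, 16: R4=(-105)-16=-121
after SUB R4, 18: R4=(-121)-18=-139
after SUB R0, 1: R0=8-1=7
CMP R0, 6  (cmp 7,6)
JGT start: taken
after XOR R4, 20: R4=(-139)^20=-159
after SUB R4, 16: R4=(-159)-16=-175
after SUB R4, 18: R4=(-175)-18=-193
after SUB R0, 1: R0=7-1=6
CMP R0, 6  (cmp 6,6)
JGT start: not taken
halt.
Total executed instructions: 39.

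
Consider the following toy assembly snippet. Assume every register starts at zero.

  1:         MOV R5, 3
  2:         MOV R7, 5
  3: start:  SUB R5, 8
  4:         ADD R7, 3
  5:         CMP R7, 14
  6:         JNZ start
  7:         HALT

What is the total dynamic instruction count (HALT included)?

15

after MOV R5, 3: R5=3
after MOV R7, 5: R7=5
after SUB R5, 8: R5=3-8=-5
after ADD R7, 3: R7=5+3=8
CMP R7, 14  (cmp 8,14)
JNZ start: taken
after SUB R5, 8: R5=(-5)-8=-13
after ADD R7, 3: R7=8+3=11
CMP R7, 14  (cmp 11,14)
JNZ start: taken
after SUB R5, 8: R5=(-13)-8=-21
after ADD R7, 3: R7=11+3=14
CMP R7, 14  (cmp 14,14)
JNZ start: not taken
halt.
Total executed instructions: 15.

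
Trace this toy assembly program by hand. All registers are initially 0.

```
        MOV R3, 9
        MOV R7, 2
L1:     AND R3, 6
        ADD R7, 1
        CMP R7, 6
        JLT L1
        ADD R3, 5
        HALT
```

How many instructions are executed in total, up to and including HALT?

after MOV R3, 9: R3=9
after MOV R7, 2: R7=2
after AND R3, 6: R3=9&6=0
after ADD R7, 1: R7=2+1=3
CMP R7, 6  (cmp 3,6)
JLT L1: taken
after AND R3, 6: R3=0&6=0
after ADD R7, 1: R7=3+1=4
CMP R7, 6  (cmp 4,6)
JLT L1: taken
after AND R3, 6: R3=0&6=0
after ADD R7, 1: R7=4+1=5
CMP R7, 6  (cmp 5,6)
JLT L1: taken
after AND R3, 6: R3=0&6=0
after ADD R7, 1: R7=5+1=6
CMP R7, 6  (cmp 6,6)
JLT L1: not taken
after ADD R3, 5: R3=0+5=5
halt.
Total executed instructions: 20.

20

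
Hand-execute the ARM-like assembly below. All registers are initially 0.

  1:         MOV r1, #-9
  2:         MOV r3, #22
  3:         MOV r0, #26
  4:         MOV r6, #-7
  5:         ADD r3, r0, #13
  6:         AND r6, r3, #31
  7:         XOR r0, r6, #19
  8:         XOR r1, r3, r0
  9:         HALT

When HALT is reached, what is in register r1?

r1=-9
r3=22
r0=26
r6=-7
r3=26+13=39
r6=39&31=7
r0=7^19=20
r1=39^20=51
halt.

51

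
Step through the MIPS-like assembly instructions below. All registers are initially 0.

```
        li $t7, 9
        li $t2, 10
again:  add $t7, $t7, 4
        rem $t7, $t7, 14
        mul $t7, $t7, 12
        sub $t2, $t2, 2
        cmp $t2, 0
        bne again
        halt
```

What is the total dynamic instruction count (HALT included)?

li $t7, 9 → $t7=9
li $t2, 10 → $t2=10
add $t7, $t7, 4 → $t7=9+4=13
rem $t7, $t7, 14 → $t7=13%14=13
mul $t7, $t7, 12 → $t7=13*12=156
sub $t2, $t2, 2 → $t2=10-2=8
cmp $t2, 0  (cmp 8,0)
bne again: taken
add $t7, $t7, 4 → $t7=156+4=160
rem $t7, $t7, 14 → $t7=160%14=6
mul $t7, $t7, 12 → $t7=6*12=72
sub $t2, $t2, 2 → $t2=8-2=6
cmp $t2, 0  (cmp 6,0)
bne again: taken
add $t7, $t7, 4 → $t7=72+4=76
rem $t7, $t7, 14 → $t7=76%14=6
mul $t7, $t7, 12 → $t7=6*12=72
sub $t2, $t2, 2 → $t2=6-2=4
cmp $t2, 0  (cmp 4,0)
bne again: taken
add $t7, $t7, 4 → $t7=72+4=76
rem $t7, $t7, 14 → $t7=76%14=6
mul $t7, $t7, 12 → $t7=6*12=72
sub $t2, $t2, 2 → $t2=4-2=2
cmp $t2, 0  (cmp 2,0)
bne again: taken
add $t7, $t7, 4 → $t7=72+4=76
rem $t7, $t7, 14 → $t7=76%14=6
mul $t7, $t7, 12 → $t7=6*12=72
sub $t2, $t2, 2 → $t2=2-2=0
cmp $t2, 0  (cmp 0,0)
bne again: not taken
halt.
Total executed instructions: 33.

33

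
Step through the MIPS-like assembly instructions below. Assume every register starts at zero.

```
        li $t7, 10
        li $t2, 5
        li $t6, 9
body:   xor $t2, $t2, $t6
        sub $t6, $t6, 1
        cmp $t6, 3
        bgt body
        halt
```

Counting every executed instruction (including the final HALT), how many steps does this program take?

after li $t7, 10: $t7=10
after li $t2, 5: $t2=5
after li $t6, 9: $t6=9
after xor $t2, $t2, $t6: $t2=5^9=12
after sub $t6, $t6, 1: $t6=9-1=8
cmp $t6, 3  (cmp 8,3)
bgt body: taken
after xor $t2, $t2, $t6: $t2=12^8=4
after sub $t6, $t6, 1: $t6=8-1=7
cmp $t6, 3  (cmp 7,3)
bgt body: taken
after xor $t2, $t2, $t6: $t2=4^7=3
after sub $t6, $t6, 1: $t6=7-1=6
cmp $t6, 3  (cmp 6,3)
bgt body: taken
after xor $t2, $t2, $t6: $t2=3^6=5
after sub $t6, $t6, 1: $t6=6-1=5
cmp $t6, 3  (cmp 5,3)
bgt body: taken
after xor $t2, $t2, $t6: $t2=5^5=0
after sub $t6, $t6, 1: $t6=5-1=4
cmp $t6, 3  (cmp 4,3)
bgt body: taken
after xor $t2, $t2, $t6: $t2=0^4=4
after sub $t6, $t6, 1: $t6=4-1=3
cmp $t6, 3  (cmp 3,3)
bgt body: not taken
halt.
Total executed instructions: 28.

28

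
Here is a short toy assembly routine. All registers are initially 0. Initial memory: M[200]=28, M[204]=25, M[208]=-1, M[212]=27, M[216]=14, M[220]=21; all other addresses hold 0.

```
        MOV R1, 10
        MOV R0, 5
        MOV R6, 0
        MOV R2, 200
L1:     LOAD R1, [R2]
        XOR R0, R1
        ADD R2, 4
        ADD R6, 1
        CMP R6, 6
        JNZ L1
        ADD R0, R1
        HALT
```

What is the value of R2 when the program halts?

R1=10
R0=5
R6=0
R2=200
R1=M[200]=28
R0=5^28=25
R2=200+4=204
R6=0+1=1
CMP R6, 6  (cmp 1,6)
JNZ L1: taken
R1=M[204]=25
R0=25^25=0
R2=204+4=208
R6=1+1=2
CMP R6, 6  (cmp 2,6)
JNZ L1: taken
R1=M[208]=-1
R0=0^(-1)=-1
R2=208+4=212
R6=2+1=3
CMP R6, 6  (cmp 3,6)
JNZ L1: taken
R1=M[212]=27
R0=(-1)^27=-28
R2=212+4=216
R6=3+1=4
CMP R6, 6  (cmp 4,6)
JNZ L1: taken
R1=M[216]=14
R0=(-28)^14=-22
R2=216+4=220
R6=4+1=5
CMP R6, 6  (cmp 5,6)
JNZ L1: taken
R1=M[220]=21
R0=(-22)^21=-1
R2=220+4=224
R6=5+1=6
CMP R6, 6  (cmp 6,6)
JNZ L1: not taken
R0=(-1)+21=20
halt.

224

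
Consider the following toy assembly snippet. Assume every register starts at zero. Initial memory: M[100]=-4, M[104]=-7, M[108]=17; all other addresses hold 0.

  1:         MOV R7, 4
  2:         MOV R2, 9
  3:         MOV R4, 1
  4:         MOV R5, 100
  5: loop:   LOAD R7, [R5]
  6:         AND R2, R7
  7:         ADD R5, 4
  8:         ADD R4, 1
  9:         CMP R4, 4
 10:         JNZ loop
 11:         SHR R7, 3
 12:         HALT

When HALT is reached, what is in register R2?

0

R7=4
R2=9
R4=1
R5=100
R7=M[100]=-4
R2=9&(-4)=8
R5=100+4=104
R4=1+1=2
CMP R4, 4  (cmp 2,4)
JNZ loop: taken
R7=M[104]=-7
R2=8&(-7)=8
R5=104+4=108
R4=2+1=3
CMP R4, 4  (cmp 3,4)
JNZ loop: taken
R7=M[108]=17
R2=8&17=0
R5=108+4=112
R4=3+1=4
CMP R4, 4  (cmp 4,4)
JNZ loop: not taken
R7=17>>3=2
halt.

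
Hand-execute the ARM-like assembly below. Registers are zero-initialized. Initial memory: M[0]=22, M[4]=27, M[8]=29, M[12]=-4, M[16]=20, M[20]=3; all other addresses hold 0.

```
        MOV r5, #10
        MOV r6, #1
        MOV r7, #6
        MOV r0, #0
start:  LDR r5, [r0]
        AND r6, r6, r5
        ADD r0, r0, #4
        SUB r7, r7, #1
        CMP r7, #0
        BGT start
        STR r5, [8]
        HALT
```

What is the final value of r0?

24

MOV r5, #10 → r5=10
MOV r6, #1 → r6=1
MOV r7, #6 → r7=6
MOV r0, #0 → r0=0
LDR r5, [r0] → r5=M[0]=22
AND r6, r6, r5 → r6=1&22=0
ADD r0, r0, #4 → r0=0+4=4
SUB r7, r7, #1 → r7=6-1=5
CMP r7, #0  (cmp 5,0)
BGT start: taken
LDR r5, [r0] → r5=M[4]=27
AND r6, r6, r5 → r6=0&27=0
ADD r0, r0, #4 → r0=4+4=8
SUB r7, r7, #1 → r7=5-1=4
CMP r7, #0  (cmp 4,0)
BGT start: taken
LDR r5, [r0] → r5=M[8]=29
AND r6, r6, r5 → r6=0&29=0
ADD r0, r0, #4 → r0=8+4=12
SUB r7, r7, #1 → r7=4-1=3
CMP r7, #0  (cmp 3,0)
BGT start: taken
LDR r5, [r0] → r5=M[12]=-4
AND r6, r6, r5 → r6=0&(-4)=0
ADD r0, r0, #4 → r0=12+4=16
SUB r7, r7, #1 → r7=3-1=2
CMP r7, #0  (cmp 2,0)
BGT start: taken
LDR r5, [r0] → r5=M[16]=20
AND r6, r6, r5 → r6=0&20=0
ADD r0, r0, #4 → r0=16+4=20
SUB r7, r7, #1 → r7=2-1=1
CMP r7, #0  (cmp 1,0)
BGT start: taken
LDR r5, [r0] → r5=M[20]=3
AND r6, r6, r5 → r6=0&3=0
ADD r0, r0, #4 → r0=20+4=24
SUB r7, r7, #1 → r7=1-1=0
CMP r7, #0  (cmp 0,0)
BGT start: not taken
STR r5, [8] → M[8]=3
halt.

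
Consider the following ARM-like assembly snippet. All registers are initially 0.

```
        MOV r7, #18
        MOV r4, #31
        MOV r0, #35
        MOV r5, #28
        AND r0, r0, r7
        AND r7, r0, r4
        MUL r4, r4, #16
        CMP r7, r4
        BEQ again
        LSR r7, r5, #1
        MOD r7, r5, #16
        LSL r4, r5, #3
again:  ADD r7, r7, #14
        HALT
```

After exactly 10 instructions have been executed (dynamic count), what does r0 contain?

2

after MOV r7, #18: r7=18
after MOV r4, #31: r4=31
after MOV r0, #35: r0=35
after MOV r5, #28: r5=28
after AND r0, r0, r7: r0=35&18=2
after AND r7, r0, r4: r7=2&31=2
after MUL r4, r4, #16: r4=31*16=496
CMP r7, r4  (cmp 2,496)
BEQ again: not taken
after LSR r7, r5, #1: r7=28>>1=14
After step 10: r0 = 2.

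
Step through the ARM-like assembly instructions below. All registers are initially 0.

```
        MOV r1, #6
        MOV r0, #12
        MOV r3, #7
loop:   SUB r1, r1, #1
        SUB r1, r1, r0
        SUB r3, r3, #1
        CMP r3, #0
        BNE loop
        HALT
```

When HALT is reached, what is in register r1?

-85

MOV r1, #6 → r1=6
MOV r0, #12 → r0=12
MOV r3, #7 → r3=7
SUB r1, r1, #1 → r1=6-1=5
SUB r1, r1, r0 → r1=5-12=-7
SUB r3, r3, #1 → r3=7-1=6
CMP r3, #0  (cmp 6,0)
BNE loop: taken
SUB r1, r1, #1 → r1=(-7)-1=-8
SUB r1, r1, r0 → r1=(-8)-12=-20
SUB r3, r3, #1 → r3=6-1=5
CMP r3, #0  (cmp 5,0)
BNE loop: taken
SUB r1, r1, #1 → r1=(-20)-1=-21
SUB r1, r1, r0 → r1=(-21)-12=-33
SUB r3, r3, #1 → r3=5-1=4
CMP r3, #0  (cmp 4,0)
BNE loop: taken
SUB r1, r1, #1 → r1=(-33)-1=-34
SUB r1, r1, r0 → r1=(-34)-12=-46
SUB r3, r3, #1 → r3=4-1=3
CMP r3, #0  (cmp 3,0)
BNE loop: taken
SUB r1, r1, #1 → r1=(-46)-1=-47
SUB r1, r1, r0 → r1=(-47)-12=-59
SUB r3, r3, #1 → r3=3-1=2
CMP r3, #0  (cmp 2,0)
BNE loop: taken
SUB r1, r1, #1 → r1=(-59)-1=-60
SUB r1, r1, r0 → r1=(-60)-12=-72
SUB r3, r3, #1 → r3=2-1=1
CMP r3, #0  (cmp 1,0)
BNE loop: taken
SUB r1, r1, #1 → r1=(-72)-1=-73
SUB r1, r1, r0 → r1=(-73)-12=-85
SUB r3, r3, #1 → r3=1-1=0
CMP r3, #0  (cmp 0,0)
BNE loop: not taken
halt.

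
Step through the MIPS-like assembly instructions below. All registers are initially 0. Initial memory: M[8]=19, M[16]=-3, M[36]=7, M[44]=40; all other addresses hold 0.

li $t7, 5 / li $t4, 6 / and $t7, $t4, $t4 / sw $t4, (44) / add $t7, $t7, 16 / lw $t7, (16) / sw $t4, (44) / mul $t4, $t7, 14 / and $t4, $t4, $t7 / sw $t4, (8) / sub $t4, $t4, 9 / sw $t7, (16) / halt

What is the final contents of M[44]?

li $t7, 5 → $t7=5
li $t4, 6 → $t4=6
and $t7, $t4, $t4 → $t7=6&6=6
sw $t4, (44) → M[44]=6
add $t7, $t7, 16 → $t7=6+16=22
lw $t7, (16) → $t7=M[16]=-3
sw $t4, (44) → M[44]=6
mul $t4, $t7, 14 → $t4=(-3)*14=-42
and $t4, $t4, $t7 → $t4=(-42)&(-3)=-44
sw $t4, (8) → M[8]=-44
sub $t4, $t4, 9 → $t4=(-44)-9=-53
sw $t7, (16) → M[16]=-3
halt.

6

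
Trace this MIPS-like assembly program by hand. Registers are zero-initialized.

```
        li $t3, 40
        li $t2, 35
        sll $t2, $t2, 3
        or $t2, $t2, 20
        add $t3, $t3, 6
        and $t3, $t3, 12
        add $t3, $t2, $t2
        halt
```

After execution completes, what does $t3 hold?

568

after li $t3, 40: $t3=40
after li $t2, 35: $t2=35
after sll $t2, $t2, 3: $t2=35<<3=280
after or $t2, $t2, 20: $t2=280|20=284
after add $t3, $t3, 6: $t3=40+6=46
after and $t3, $t3, 12: $t3=46&12=12
after add $t3, $t2, $t2: $t3=284+284=568
halt.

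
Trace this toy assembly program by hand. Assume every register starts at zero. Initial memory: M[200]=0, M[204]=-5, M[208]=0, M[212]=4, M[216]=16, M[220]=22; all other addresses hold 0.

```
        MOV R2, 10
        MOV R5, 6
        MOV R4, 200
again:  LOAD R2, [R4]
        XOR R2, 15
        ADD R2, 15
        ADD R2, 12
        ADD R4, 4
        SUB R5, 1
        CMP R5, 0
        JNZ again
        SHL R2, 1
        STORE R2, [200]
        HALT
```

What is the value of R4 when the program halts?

224

after MOV R2, 10: R2=10
after MOV R5, 6: R5=6
after MOV R4, 200: R4=200
after LOAD R2, [R4]: R2=M[200]=0
after XOR R2, 15: R2=0^15=15
after ADD R2, 15: R2=15+15=30
after ADD R2, 12: R2=30+12=42
after ADD R4, 4: R4=200+4=204
after SUB R5, 1: R5=6-1=5
CMP R5, 0  (cmp 5,0)
JNZ again: taken
after LOAD R2, [R4]: R2=M[204]=-5
after XOR R2, 15: R2=(-5)^15=-12
after ADD R2, 15: R2=(-12)+15=3
after ADD R2, 12: R2=3+12=15
after ADD R4, 4: R4=204+4=208
after SUB R5, 1: R5=5-1=4
CMP R5, 0  (cmp 4,0)
JNZ again: taken
after LOAD R2, [R4]: R2=M[208]=0
after XOR R2, 15: R2=0^15=15
after ADD R2, 15: R2=15+15=30
after ADD R2, 12: R2=30+12=42
after ADD R4, 4: R4=208+4=212
after SUB R5, 1: R5=4-1=3
CMP R5, 0  (cmp 3,0)
JNZ again: taken
after LOAD R2, [R4]: R2=M[212]=4
after XOR R2, 15: R2=4^15=11
after ADD R2, 15: R2=11+15=26
after ADD R2, 12: R2=26+12=38
after ADD R4, 4: R4=212+4=216
after SUB R5, 1: R5=3-1=2
CMP R5, 0  (cmp 2,0)
JNZ again: taken
after LOAD R2, [R4]: R2=M[216]=16
after XOR R2, 15: R2=16^15=31
after ADD R2, 15: R2=31+15=46
after ADD R2, 12: R2=46+12=58
after ADD R4, 4: R4=216+4=220
after SUB R5, 1: R5=2-1=1
CMP R5, 0  (cmp 1,0)
JNZ again: taken
after LOAD R2, [R4]: R2=M[220]=22
after XOR R2, 15: R2=22^15=25
after ADD R2, 15: R2=25+15=40
after ADD R2, 12: R2=40+12=52
after ADD R4, 4: R4=220+4=224
after SUB R5, 1: R5=1-1=0
CMP R5, 0  (cmp 0,0)
JNZ again: not taken
after SHL R2, 1: R2=52<<1=104
STORE R2, [200] → M[200]=104
halt.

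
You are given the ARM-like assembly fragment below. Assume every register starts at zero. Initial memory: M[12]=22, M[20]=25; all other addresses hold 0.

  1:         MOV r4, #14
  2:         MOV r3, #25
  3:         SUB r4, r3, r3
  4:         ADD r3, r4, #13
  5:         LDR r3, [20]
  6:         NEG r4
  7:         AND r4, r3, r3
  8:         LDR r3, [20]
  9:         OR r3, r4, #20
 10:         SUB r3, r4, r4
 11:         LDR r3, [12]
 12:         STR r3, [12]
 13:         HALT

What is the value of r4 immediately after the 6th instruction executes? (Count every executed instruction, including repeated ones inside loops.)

0

after MOV r4, #14: r4=14
after MOV r3, #25: r3=25
after SUB r4, r3, r3: r4=25-25=0
after ADD r3, r4, #13: r3=0+13=13
after LDR r3, [20]: r3=M[20]=25
after NEG r4: r4=-(0)=0
After step 6: r4 = 0.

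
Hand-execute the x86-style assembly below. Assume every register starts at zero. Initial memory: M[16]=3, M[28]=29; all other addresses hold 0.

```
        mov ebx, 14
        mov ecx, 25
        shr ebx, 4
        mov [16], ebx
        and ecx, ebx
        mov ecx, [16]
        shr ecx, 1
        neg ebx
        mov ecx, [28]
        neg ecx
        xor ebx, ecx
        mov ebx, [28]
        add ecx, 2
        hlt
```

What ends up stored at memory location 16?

0

mov ebx, 14 → ebx=14
mov ecx, 25 → ecx=25
shr ebx, 4 → ebx=14>>4=0
mov [16], ebx → M[16]=0
and ecx, ebx → ecx=25&0=0
mov ecx, [16] → ecx=M[16]=0
shr ecx, 1 → ecx=0>>1=0
neg ebx → ebx=-(0)=0
mov ecx, [28] → ecx=M[28]=29
neg ecx → ecx=-(29)=-29
xor ebx, ecx → ebx=0^(-29)=-29
mov ebx, [28] → ebx=M[28]=29
add ecx, 2 → ecx=(-29)+2=-27
halt.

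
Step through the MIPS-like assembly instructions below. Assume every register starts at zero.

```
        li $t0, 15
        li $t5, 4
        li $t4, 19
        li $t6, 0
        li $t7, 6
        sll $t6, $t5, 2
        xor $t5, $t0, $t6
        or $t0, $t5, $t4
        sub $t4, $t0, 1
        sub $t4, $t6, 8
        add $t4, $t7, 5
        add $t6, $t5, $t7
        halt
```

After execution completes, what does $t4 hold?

11

$t0=15
$t5=4
$t4=19
$t6=0
$t7=6
$t6=4<<2=16
$t5=15^16=31
$t0=31|19=31
$t4=31-1=30
$t4=16-8=8
$t4=6+5=11
$t6=31+6=37
halt.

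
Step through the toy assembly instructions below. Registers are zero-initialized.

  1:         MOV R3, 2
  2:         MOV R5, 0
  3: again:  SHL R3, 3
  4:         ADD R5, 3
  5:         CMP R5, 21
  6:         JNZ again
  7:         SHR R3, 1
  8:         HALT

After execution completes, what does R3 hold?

R3=2
R5=0
R3=2<<3=16
R5=0+3=3
CMP R5, 21  (cmp 3,21)
JNZ again: taken
R3=16<<3=128
R5=3+3=6
CMP R5, 21  (cmp 6,21)
JNZ again: taken
R3=128<<3=1024
R5=6+3=9
CMP R5, 21  (cmp 9,21)
JNZ again: taken
R3=1024<<3=8192
R5=9+3=12
CMP R5, 21  (cmp 12,21)
JNZ again: taken
R3=8192<<3=65536
R5=12+3=15
CMP R5, 21  (cmp 15,21)
JNZ again: taken
R3=65536<<3=524288
R5=15+3=18
CMP R5, 21  (cmp 18,21)
JNZ again: taken
R3=524288<<3=4194304
R5=18+3=21
CMP R5, 21  (cmp 21,21)
JNZ again: not taken
R3=4194304>>1=2097152
halt.

2097152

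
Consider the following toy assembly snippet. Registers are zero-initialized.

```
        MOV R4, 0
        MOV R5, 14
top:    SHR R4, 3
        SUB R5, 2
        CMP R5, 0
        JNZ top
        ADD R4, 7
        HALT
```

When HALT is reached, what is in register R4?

7

after MOV R4, 0: R4=0
after MOV R5, 14: R5=14
after SHR R4, 3: R4=0>>3=0
after SUB R5, 2: R5=14-2=12
CMP R5, 0  (cmp 12,0)
JNZ top: taken
after SHR R4, 3: R4=0>>3=0
after SUB R5, 2: R5=12-2=10
CMP R5, 0  (cmp 10,0)
JNZ top: taken
after SHR R4, 3: R4=0>>3=0
after SUB R5, 2: R5=10-2=8
CMP R5, 0  (cmp 8,0)
JNZ top: taken
after SHR R4, 3: R4=0>>3=0
after SUB R5, 2: R5=8-2=6
CMP R5, 0  (cmp 6,0)
JNZ top: taken
after SHR R4, 3: R4=0>>3=0
after SUB R5, 2: R5=6-2=4
CMP R5, 0  (cmp 4,0)
JNZ top: taken
after SHR R4, 3: R4=0>>3=0
after SUB R5, 2: R5=4-2=2
CMP R5, 0  (cmp 2,0)
JNZ top: taken
after SHR R4, 3: R4=0>>3=0
after SUB R5, 2: R5=2-2=0
CMP R5, 0  (cmp 0,0)
JNZ top: not taken
after ADD R4, 7: R4=0+7=7
halt.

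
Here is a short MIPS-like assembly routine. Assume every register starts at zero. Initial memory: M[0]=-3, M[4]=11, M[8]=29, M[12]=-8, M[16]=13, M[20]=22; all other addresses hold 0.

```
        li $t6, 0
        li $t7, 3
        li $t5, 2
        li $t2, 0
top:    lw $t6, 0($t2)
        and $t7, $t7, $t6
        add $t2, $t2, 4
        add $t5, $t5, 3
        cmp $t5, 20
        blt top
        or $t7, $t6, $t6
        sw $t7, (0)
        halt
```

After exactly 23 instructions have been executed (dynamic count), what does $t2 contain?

$t6=0
$t7=3
$t5=2
$t2=0
$t6=M[0]=-3
$t7=3&(-3)=1
$t2=0+4=4
$t5=2+3=5
cmp $t5, 20  (cmp 5,20)
blt top: taken
$t6=M[4]=11
$t7=1&11=1
$t2=4+4=8
$t5=5+3=8
cmp $t5, 20  (cmp 8,20)
blt top: taken
$t6=M[8]=29
$t7=1&29=1
$t2=8+4=12
$t5=8+3=11
cmp $t5, 20  (cmp 11,20)
blt top: taken
$t6=M[12]=-8
After step 23: $t2 = 12.

12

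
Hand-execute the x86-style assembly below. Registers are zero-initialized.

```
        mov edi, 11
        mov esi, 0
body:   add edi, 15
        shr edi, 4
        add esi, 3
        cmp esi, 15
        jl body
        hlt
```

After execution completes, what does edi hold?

1

after mov edi, 11: edi=11
after mov esi, 0: esi=0
after add edi, 15: edi=11+15=26
after shr edi, 4: edi=26>>4=1
after add esi, 3: esi=0+3=3
cmp esi, 15  (cmp 3,15)
jl body: taken
after add edi, 15: edi=1+15=16
after shr edi, 4: edi=16>>4=1
after add esi, 3: esi=3+3=6
cmp esi, 15  (cmp 6,15)
jl body: taken
after add edi, 15: edi=1+15=16
after shr edi, 4: edi=16>>4=1
after add esi, 3: esi=6+3=9
cmp esi, 15  (cmp 9,15)
jl body: taken
after add edi, 15: edi=1+15=16
after shr edi, 4: edi=16>>4=1
after add esi, 3: esi=9+3=12
cmp esi, 15  (cmp 12,15)
jl body: taken
after add edi, 15: edi=1+15=16
after shr edi, 4: edi=16>>4=1
after add esi, 3: esi=12+3=15
cmp esi, 15  (cmp 15,15)
jl body: not taken
halt.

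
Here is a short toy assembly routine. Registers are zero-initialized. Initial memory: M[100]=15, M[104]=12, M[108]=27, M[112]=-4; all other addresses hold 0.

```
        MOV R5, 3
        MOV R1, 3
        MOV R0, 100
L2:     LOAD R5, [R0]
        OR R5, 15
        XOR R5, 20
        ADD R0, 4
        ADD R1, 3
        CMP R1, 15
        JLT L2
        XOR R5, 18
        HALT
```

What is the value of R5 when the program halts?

-7

MOV R5, 3 → R5=3
MOV R1, 3 → R1=3
MOV R0, 100 → R0=100
LOAD R5, [R0] → R5=M[100]=15
OR R5, 15 → R5=15|15=15
XOR R5, 20 → R5=15^20=27
ADD R0, 4 → R0=100+4=104
ADD R1, 3 → R1=3+3=6
CMP R1, 15  (cmp 6,15)
JLT L2: taken
LOAD R5, [R0] → R5=M[104]=12
OR R5, 15 → R5=12|15=15
XOR R5, 20 → R5=15^20=27
ADD R0, 4 → R0=104+4=108
ADD R1, 3 → R1=6+3=9
CMP R1, 15  (cmp 9,15)
JLT L2: taken
LOAD R5, [R0] → R5=M[108]=27
OR R5, 15 → R5=27|15=31
XOR R5, 20 → R5=31^20=11
ADD R0, 4 → R0=108+4=112
ADD R1, 3 → R1=9+3=12
CMP R1, 15  (cmp 12,15)
JLT L2: taken
LOAD R5, [R0] → R5=M[112]=-4
OR R5, 15 → R5=(-4)|15=-1
XOR R5, 20 → R5=(-1)^20=-21
ADD R0, 4 → R0=112+4=116
ADD R1, 3 → R1=12+3=15
CMP R1, 15  (cmp 15,15)
JLT L2: not taken
XOR R5, 18 → R5=(-21)^18=-7
halt.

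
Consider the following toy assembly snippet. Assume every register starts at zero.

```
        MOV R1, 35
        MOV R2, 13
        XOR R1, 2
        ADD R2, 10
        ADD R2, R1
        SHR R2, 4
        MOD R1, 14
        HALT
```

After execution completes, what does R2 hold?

3

MOV R1, 35 → R1=35
MOV R2, 13 → R2=13
XOR R1, 2 → R1=35^2=33
ADD R2, 10 → R2=13+10=23
ADD R2, R1 → R2=23+33=56
SHR R2, 4 → R2=56>>4=3
MOD R1, 14 → R1=33%14=5
halt.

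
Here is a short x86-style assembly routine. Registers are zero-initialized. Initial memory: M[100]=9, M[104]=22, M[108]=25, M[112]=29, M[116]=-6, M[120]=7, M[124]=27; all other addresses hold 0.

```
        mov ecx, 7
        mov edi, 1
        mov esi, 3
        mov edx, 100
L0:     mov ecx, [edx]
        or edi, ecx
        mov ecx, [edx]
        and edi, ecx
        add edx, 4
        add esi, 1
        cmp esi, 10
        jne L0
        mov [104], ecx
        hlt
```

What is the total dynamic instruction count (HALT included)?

62

mov ecx, 7 → ecx=7
mov edi, 1 → edi=1
mov esi, 3 → esi=3
mov edx, 100 → edx=100
mov ecx, [edx] → ecx=M[100]=9
or edi, ecx → edi=1|9=9
mov ecx, [edx] → ecx=M[100]=9
and edi, ecx → edi=9&9=9
add edx, 4 → edx=100+4=104
add esi, 1 → esi=3+1=4
cmp esi, 10  (cmp 4,10)
jne L0: taken
mov ecx, [edx] → ecx=M[104]=22
or edi, ecx → edi=9|22=31
mov ecx, [edx] → ecx=M[104]=22
and edi, ecx → edi=31&22=22
add edx, 4 → edx=104+4=108
add esi, 1 → esi=4+1=5
cmp esi, 10  (cmp 5,10)
jne L0: taken
mov ecx, [edx] → ecx=M[108]=25
or edi, ecx → edi=22|25=31
mov ecx, [edx] → ecx=M[108]=25
and edi, ecx → edi=31&25=25
add edx, 4 → edx=108+4=112
add esi, 1 → esi=5+1=6
cmp esi, 10  (cmp 6,10)
jne L0: taken
mov ecx, [edx] → ecx=M[112]=29
or edi, ecx → edi=25|29=29
mov ecx, [edx] → ecx=M[112]=29
and edi, ecx → edi=29&29=29
add edx, 4 → edx=112+4=116
add esi, 1 → esi=6+1=7
cmp esi, 10  (cmp 7,10)
jne L0: taken
mov ecx, [edx] → ecx=M[116]=-6
or edi, ecx → edi=29|(-6)=-1
mov ecx, [edx] → ecx=M[116]=-6
and edi, ecx → edi=(-1)&(-6)=-6
add edx, 4 → edx=116+4=120
add esi, 1 → esi=7+1=8
cmp esi, 10  (cmp 8,10)
jne L0: taken
mov ecx, [edx] → ecx=M[120]=7
or edi, ecx → edi=(-6)|7=-1
mov ecx, [edx] → ecx=M[120]=7
and edi, ecx → edi=(-1)&7=7
add edx, 4 → edx=120+4=124
add esi, 1 → esi=8+1=9
cmp esi, 10  (cmp 9,10)
jne L0: taken
mov ecx, [edx] → ecx=M[124]=27
or edi, ecx → edi=7|27=31
mov ecx, [edx] → ecx=M[124]=27
and edi, ecx → edi=31&27=27
add edx, 4 → edx=124+4=128
add esi, 1 → esi=9+1=10
cmp esi, 10  (cmp 10,10)
jne L0: not taken
mov [104], ecx → M[104]=27
halt.
Total executed instructions: 62.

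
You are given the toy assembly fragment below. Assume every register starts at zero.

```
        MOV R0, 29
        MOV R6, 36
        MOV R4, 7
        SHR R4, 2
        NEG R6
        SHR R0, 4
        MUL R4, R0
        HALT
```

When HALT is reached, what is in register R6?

-36

MOV R0, 29 → R0=29
MOV R6, 36 → R6=36
MOV R4, 7 → R4=7
SHR R4, 2 → R4=7>>2=1
NEG R6 → R6=-(36)=-36
SHR R0, 4 → R0=29>>4=1
MUL R4, R0 → R4=1*1=1
halt.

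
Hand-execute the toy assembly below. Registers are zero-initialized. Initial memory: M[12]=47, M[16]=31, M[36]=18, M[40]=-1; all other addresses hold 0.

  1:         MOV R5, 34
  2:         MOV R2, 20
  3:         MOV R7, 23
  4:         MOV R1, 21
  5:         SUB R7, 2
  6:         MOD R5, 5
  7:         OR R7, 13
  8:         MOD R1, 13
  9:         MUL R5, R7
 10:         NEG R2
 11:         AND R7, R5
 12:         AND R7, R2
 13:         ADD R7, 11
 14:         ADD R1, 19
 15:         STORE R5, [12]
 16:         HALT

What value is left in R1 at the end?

27

MOV R5, 34 → R5=34
MOV R2, 20 → R2=20
MOV R7, 23 → R7=23
MOV R1, 21 → R1=21
SUB R7, 2 → R7=23-2=21
MOD R5, 5 → R5=34%5=4
OR R7, 13 → R7=21|13=29
MOD R1, 13 → R1=21%13=8
MUL R5, R7 → R5=4*29=116
NEG R2 → R2=-(20)=-20
AND R7, R5 → R7=29&116=20
AND R7, R2 → R7=20&(-20)=4
ADD R7, 11 → R7=4+11=15
ADD R1, 19 → R1=8+19=27
STORE R5, [12] → M[12]=116
halt.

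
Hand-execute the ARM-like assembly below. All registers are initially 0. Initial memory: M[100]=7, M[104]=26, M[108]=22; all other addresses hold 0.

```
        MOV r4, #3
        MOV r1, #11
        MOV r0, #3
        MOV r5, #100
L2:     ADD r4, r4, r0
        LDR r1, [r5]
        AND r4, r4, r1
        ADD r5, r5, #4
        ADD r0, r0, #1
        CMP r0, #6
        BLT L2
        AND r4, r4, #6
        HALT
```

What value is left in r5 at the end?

MOV r4, #3 → r4=3
MOV r1, #11 → r1=11
MOV r0, #3 → r0=3
MOV r5, #100 → r5=100
ADD r4, r4, r0 → r4=3+3=6
LDR r1, [r5] → r1=M[100]=7
AND r4, r4, r1 → r4=6&7=6
ADD r5, r5, #4 → r5=100+4=104
ADD r0, r0, #1 → r0=3+1=4
CMP r0, #6  (cmp 4,6)
BLT L2: taken
ADD r4, r4, r0 → r4=6+4=10
LDR r1, [r5] → r1=M[104]=26
AND r4, r4, r1 → r4=10&26=10
ADD r5, r5, #4 → r5=104+4=108
ADD r0, r0, #1 → r0=4+1=5
CMP r0, #6  (cmp 5,6)
BLT L2: taken
ADD r4, r4, r0 → r4=10+5=15
LDR r1, [r5] → r1=M[108]=22
AND r4, r4, r1 → r4=15&22=6
ADD r5, r5, #4 → r5=108+4=112
ADD r0, r0, #1 → r0=5+1=6
CMP r0, #6  (cmp 6,6)
BLT L2: not taken
AND r4, r4, #6 → r4=6&6=6
halt.

112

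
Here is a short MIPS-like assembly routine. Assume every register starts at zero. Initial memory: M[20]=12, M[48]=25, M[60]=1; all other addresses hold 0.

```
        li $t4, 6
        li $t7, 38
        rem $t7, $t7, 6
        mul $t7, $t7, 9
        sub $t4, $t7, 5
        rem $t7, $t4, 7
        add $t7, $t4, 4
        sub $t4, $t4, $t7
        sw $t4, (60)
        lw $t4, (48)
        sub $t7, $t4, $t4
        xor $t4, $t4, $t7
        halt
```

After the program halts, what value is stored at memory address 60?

after li $t4, 6: $t4=6
after li $t7, 38: $t7=38
after rem $t7, $t7, 6: $t7=38%6=2
after mul $t7, $t7, 9: $t7=2*9=18
after sub $t4, $t7, 5: $t4=18-5=13
after rem $t7, $t4, 7: $t7=13%7=6
after add $t7, $t4, 4: $t7=13+4=17
after sub $t4, $t4, $t7: $t4=13-17=-4
sw $t4, (60) → M[60]=-4
after lw $t4, (48): $t4=M[48]=25
after sub $t7, $t4, $t4: $t7=25-25=0
after xor $t4, $t4, $t7: $t4=25^0=25
halt.

-4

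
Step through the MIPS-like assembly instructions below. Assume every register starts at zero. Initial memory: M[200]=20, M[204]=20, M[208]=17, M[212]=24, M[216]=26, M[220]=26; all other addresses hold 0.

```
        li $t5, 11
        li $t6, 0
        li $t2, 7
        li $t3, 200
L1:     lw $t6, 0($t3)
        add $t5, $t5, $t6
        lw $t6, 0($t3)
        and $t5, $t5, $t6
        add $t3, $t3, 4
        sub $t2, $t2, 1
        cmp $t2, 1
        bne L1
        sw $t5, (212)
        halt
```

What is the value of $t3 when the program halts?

224

$t5=11
$t6=0
$t2=7
$t3=200
$t6=M[200]=20
$t5=11+20=31
$t6=M[200]=20
$t5=31&20=20
$t3=200+4=204
$t2=7-1=6
cmp $t2, 1  (cmp 6,1)
bne L1: taken
$t6=M[204]=20
$t5=20+20=40
$t6=M[204]=20
$t5=40&20=0
$t3=204+4=208
$t2=6-1=5
cmp $t2, 1  (cmp 5,1)
bne L1: taken
$t6=M[208]=17
$t5=0+17=17
$t6=M[208]=17
$t5=17&17=17
$t3=208+4=212
$t2=5-1=4
cmp $t2, 1  (cmp 4,1)
bne L1: taken
$t6=M[212]=24
$t5=17+24=41
$t6=M[212]=24
$t5=41&24=8
$t3=212+4=216
$t2=4-1=3
cmp $t2, 1  (cmp 3,1)
bne L1: taken
$t6=M[216]=26
$t5=8+26=34
$t6=M[216]=26
$t5=34&26=2
$t3=216+4=220
$t2=3-1=2
cmp $t2, 1  (cmp 2,1)
bne L1: taken
$t6=M[220]=26
$t5=2+26=28
$t6=M[220]=26
$t5=28&26=24
$t3=220+4=224
$t2=2-1=1
cmp $t2, 1  (cmp 1,1)
bne L1: not taken
sw $t5, (212) → M[212]=24
halt.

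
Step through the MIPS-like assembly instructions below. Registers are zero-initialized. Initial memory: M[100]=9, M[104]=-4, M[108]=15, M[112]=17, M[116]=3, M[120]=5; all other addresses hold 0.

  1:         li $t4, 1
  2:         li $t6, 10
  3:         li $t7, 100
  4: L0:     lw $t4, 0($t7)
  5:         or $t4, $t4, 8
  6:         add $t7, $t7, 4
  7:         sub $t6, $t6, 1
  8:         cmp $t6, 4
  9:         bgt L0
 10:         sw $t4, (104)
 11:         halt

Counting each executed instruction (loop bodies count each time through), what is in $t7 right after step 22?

li $t4, 1 → $t4=1
li $t6, 10 → $t6=10
li $t7, 100 → $t7=100
lw $t4, 0($t7) → $t4=M[100]=9
or $t4, $t4, 8 → $t4=9|8=9
add $t7, $t7, 4 → $t7=100+4=104
sub $t6, $t6, 1 → $t6=10-1=9
cmp $t6, 4  (cmp 9,4)
bgt L0: taken
lw $t4, 0($t7) → $t4=M[104]=-4
or $t4, $t4, 8 → $t4=(-4)|8=-4
add $t7, $t7, 4 → $t7=104+4=108
sub $t6, $t6, 1 → $t6=9-1=8
cmp $t6, 4  (cmp 8,4)
bgt L0: taken
lw $t4, 0($t7) → $t4=M[108]=15
or $t4, $t4, 8 → $t4=15|8=15
add $t7, $t7, 4 → $t7=108+4=112
sub $t6, $t6, 1 → $t6=8-1=7
cmp $t6, 4  (cmp 7,4)
bgt L0: taken
lw $t4, 0($t7) → $t4=M[112]=17
After step 22: $t7 = 112.

112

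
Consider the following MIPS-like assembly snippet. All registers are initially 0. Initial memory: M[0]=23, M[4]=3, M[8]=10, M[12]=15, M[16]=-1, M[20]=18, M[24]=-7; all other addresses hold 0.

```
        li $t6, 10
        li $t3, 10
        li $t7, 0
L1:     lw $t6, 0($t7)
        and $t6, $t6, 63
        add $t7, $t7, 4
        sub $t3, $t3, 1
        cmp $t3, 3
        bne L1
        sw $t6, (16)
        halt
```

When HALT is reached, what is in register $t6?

57

$t6=10
$t3=10
$t7=0
$t6=M[0]=23
$t6=23&63=23
$t7=0+4=4
$t3=10-1=9
cmp $t3, 3  (cmp 9,3)
bne L1: taken
$t6=M[4]=3
$t6=3&63=3
$t7=4+4=8
$t3=9-1=8
cmp $t3, 3  (cmp 8,3)
bne L1: taken
$t6=M[8]=10
$t6=10&63=10
$t7=8+4=12
$t3=8-1=7
cmp $t3, 3  (cmp 7,3)
bne L1: taken
$t6=M[12]=15
$t6=15&63=15
$t7=12+4=16
$t3=7-1=6
cmp $t3, 3  (cmp 6,3)
bne L1: taken
$t6=M[16]=-1
$t6=(-1)&63=63
$t7=16+4=20
$t3=6-1=5
cmp $t3, 3  (cmp 5,3)
bne L1: taken
$t6=M[20]=18
$t6=18&63=18
$t7=20+4=24
$t3=5-1=4
cmp $t3, 3  (cmp 4,3)
bne L1: taken
$t6=M[24]=-7
$t6=(-7)&63=57
$t7=24+4=28
$t3=4-1=3
cmp $t3, 3  (cmp 3,3)
bne L1: not taken
sw $t6, (16) → M[16]=57
halt.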